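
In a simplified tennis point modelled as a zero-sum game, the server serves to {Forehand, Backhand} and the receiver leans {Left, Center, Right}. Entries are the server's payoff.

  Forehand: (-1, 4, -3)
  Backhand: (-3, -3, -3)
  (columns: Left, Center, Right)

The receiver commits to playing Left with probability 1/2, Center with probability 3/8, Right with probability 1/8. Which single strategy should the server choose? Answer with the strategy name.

Expected payoff of Forehand: (1/2)·(-1) + (3/8)·4 + (1/8)·(-3) = 5/8.
Expected payoff of Backhand: (1/2)·(-3) + (3/8)·(-3) + (1/8)·(-3) = -3.
The largest is 5/8, so the server's best response is Forehand.

Forehand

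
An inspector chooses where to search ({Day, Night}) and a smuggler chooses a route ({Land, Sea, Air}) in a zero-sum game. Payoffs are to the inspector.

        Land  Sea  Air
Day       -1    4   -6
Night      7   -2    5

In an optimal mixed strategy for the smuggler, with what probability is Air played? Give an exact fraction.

Row minima: Day → -6, Night → -2; maximin = -2.
Column maxima: Land → 7, Sea → 4, Air → 5; minimax = 4.
-2 ≠ 4, so there is no saddle point; optimal play is mixed.
Land is strictly dominated by Air (it gives the inspector strictly more in every row), so the smuggler never plays it.
On the remaining 2×2 (Day, Night vs Sea, Air):
Let the inspector play Day with probability p. Expected payoff against Sea: 4p + (-2)(1−p) = 6p − 2; against Air: (-6)p + 5(1−p) = −11p + 5.
Setting these equal: 6p − 2 = −11p + 5 ⇒ 17p = 7 ⇒ p = 7/17, and the value is (6)·(7/17) − 2 = 8/17.
For the smuggler: with q = P(Sea), equating Day's and Night's payoffs gives 10q − 6 = −7q + 5 ⇒ q = 11/17.

6/17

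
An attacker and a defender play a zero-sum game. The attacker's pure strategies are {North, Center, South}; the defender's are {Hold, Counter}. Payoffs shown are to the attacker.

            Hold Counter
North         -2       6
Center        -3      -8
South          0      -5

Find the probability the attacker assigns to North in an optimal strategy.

5/13

Row minima: North → -2, Center → -8, South → -5; maximin = -2.
Column maxima: Hold → 0, Counter → 6; minimax = 0.
-2 ≠ 0, so there is no saddle point; optimal play is mixed.
Center is strictly dominated by North, so the attacker never plays it.
On the remaining 2×2 (North, South vs Hold, Counter):
Let the attacker play North with probability p. Expected payoff against Hold: (-2)p + 0(1−p) = −2p; against Counter: 6p + (-5)(1−p) = 11p − 5.
Setting these equal: −2p = 11p − 5 ⇒ −13p = -5 ⇒ p = 5/13, and the value is (-2)·(5/13) = -10/13.
For the defender: with q = P(Hold), equating North's and South's payoffs gives −8q + 6 = 5q − 5 ⇒ q = 11/13.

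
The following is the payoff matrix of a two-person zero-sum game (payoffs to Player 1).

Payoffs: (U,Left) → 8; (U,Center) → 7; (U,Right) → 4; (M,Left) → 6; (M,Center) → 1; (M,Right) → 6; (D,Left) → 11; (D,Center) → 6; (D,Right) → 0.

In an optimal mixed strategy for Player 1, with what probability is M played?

3/8

Row minima: U → 4, M → 1, D → 0; maximin = 4.
Column maxima: Left → 11, Center → 7, Right → 6; minimax = 6.
4 ≠ 6, so there is no saddle point; optimal play is mixed.
Left is strictly dominated by Center (it gives Player 1 strictly more in every row), so Player 2 never plays it.
With Left eliminated, D is strictly dominated by U (U gives Player 1 strictly more in every remaining column), so Player 1 never plays it.
On the remaining 2×2 (U, M vs Center, Right):
Let Player 1 play U with probability p. Expected payoff against Center: 7p + 1(1−p) = 6p + 1; against Right: 4p + 6(1−p) = −2p + 6.
Setting these equal: 6p + 1 = −2p + 6 ⇒ 8p = 5 ⇒ p = 5/8, and the value is (6)·(5/8) + 1 = 19/4.
For Player 2: with q = P(Center), equating U's and M's payoffs gives 3q + 4 = −5q + 6 ⇒ q = 1/4.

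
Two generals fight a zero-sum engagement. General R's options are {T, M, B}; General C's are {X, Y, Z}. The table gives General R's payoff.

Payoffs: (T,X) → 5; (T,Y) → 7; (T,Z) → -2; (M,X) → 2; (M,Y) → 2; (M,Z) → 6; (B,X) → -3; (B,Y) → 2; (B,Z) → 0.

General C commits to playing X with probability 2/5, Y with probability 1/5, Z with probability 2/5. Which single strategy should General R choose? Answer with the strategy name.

M

Expected payoff of T: (2/5)·5 + (1/5)·7 + (2/5)·(-2) = 13/5.
Expected payoff of M: (2/5)·2 + (1/5)·2 + (2/5)·6 = 18/5.
Expected payoff of B: (2/5)·(-3) + (1/5)·2 + (2/5)·0 = -4/5.
The largest is 18/5, so General R's best response is M.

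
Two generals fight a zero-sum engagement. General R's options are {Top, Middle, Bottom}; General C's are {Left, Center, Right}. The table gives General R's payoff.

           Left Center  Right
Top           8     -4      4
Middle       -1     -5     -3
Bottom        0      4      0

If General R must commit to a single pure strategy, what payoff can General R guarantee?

0

Row minima: Top → -4, Middle → -5, Bottom → 0.
The best of these is 0.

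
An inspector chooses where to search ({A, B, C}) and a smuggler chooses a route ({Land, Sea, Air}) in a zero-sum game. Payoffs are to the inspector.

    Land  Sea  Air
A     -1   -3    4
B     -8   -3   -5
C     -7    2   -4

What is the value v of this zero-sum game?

Row minima: A → -3, B → -8, C → -7; maximin = -3.
Column maxima: Land → -1, Sea → 2, Air → 4; minimax = -1.
-3 ≠ -1, so there is no saddle point; optimal play is mixed.
B is strictly dominated by C, so the inspector never plays it.
Air is strictly dominated by Land (it gives the inspector strictly more in every row), so the smuggler never plays it.
On the remaining 2×2 (A, C vs Land, Sea):
Let the inspector play A with probability p. Expected payoff against Land: (-1)p + (-7)(1−p) = 6p − 7; against Sea: (-3)p + 2(1−p) = −5p + 2.
Setting these equal: 6p − 7 = −5p + 2 ⇒ 11p = 9 ⇒ p = 9/11, and the value is (6)·(9/11) − 7 = -23/11.
For the smuggler: with q = P(Land), equating A's and C's payoffs gives 2q − 3 = −9q + 2 ⇒ q = 5/11.

-23/11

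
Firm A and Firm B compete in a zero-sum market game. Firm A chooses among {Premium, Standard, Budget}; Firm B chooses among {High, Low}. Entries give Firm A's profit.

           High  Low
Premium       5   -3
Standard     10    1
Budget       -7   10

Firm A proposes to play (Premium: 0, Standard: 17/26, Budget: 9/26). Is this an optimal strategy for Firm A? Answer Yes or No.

Against High this mix gives (17/26)·10 + (9/26)·(-7) = 107/26.
Against Low this mix gives (17/26)·1 + (9/26)·10 = 107/26.
All of Firm B's active replies (High, Low) yield 107/26, and no column does worse for Firm A. The mix makes Firm B indifferent and guarantees 107/26, so it is optimal.

Yes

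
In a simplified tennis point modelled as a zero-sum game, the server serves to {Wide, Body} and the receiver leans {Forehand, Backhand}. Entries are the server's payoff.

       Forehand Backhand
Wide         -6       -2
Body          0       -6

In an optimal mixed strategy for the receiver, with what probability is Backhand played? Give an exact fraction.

Row minima: Wide → -6, Body → -6; maximin = -6.
Column maxima: Forehand → 0, Backhand → -2; minimax = -2.
-6 ≠ -2, so there is no saddle point; optimal play is mixed.
Let the server play Wide with probability p. Expected payoff against Forehand: (-6)p + 0(1−p) = −6p; against Backhand: (-2)p + (-6)(1−p) = 4p − 6.
Setting these equal: −6p = 4p − 6 ⇒ −10p = -6 ⇒ p = 3/5, and the value is (-6)·(3/5) = -18/5.
For the receiver: with q = P(Forehand), equating Wide's and Body's payoffs gives −4q − 2 = 6q − 6 ⇒ q = 2/5.

3/5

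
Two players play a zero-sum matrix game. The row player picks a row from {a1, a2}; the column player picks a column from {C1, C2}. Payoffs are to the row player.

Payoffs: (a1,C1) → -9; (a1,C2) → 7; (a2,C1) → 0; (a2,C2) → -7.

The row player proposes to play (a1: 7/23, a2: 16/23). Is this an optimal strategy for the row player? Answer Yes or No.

Against C1 this mix gives (7/23)·(-9) + (16/23)·0 = -63/23.
Against C2 this mix gives (7/23)·7 + (16/23)·(-7) = -63/23.
All of the column player's active replies (C1, C2) yield -63/23, and no column does worse for the row player. The mix makes the column player indifferent and guarantees -63/23, so it is optimal.

Yes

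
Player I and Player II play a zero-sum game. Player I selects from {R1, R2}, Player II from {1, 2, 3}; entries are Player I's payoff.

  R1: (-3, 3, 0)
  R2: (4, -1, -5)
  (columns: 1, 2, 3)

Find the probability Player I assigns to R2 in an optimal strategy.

Row minima: R1 → -3, R2 → -5; maximin = -3.
Column maxima: 1 → 4, 2 → 3, 3 → 0; minimax = 0.
-3 ≠ 0, so there is no saddle point; optimal play is mixed.
2 is strictly dominated by 3 (it gives Player I strictly more in every row), so Player II never plays it.
On the remaining 2×2 (R1, R2 vs 1, 3):
Let Player I play R1 with probability p. Expected payoff against 1: (-3)p + 4(1−p) = −7p + 4; against 3: 0p + (-5)(1−p) = 5p − 5.
Setting these equal: −7p + 4 = 5p − 5 ⇒ −12p = -9 ⇒ p = 3/4, and the value is (-7)·(3/4) + 4 = -5/4.
For Player II: with q = P(1), equating R1's and R2's payoffs gives −3q = 9q − 5 ⇒ q = 5/12.

1/4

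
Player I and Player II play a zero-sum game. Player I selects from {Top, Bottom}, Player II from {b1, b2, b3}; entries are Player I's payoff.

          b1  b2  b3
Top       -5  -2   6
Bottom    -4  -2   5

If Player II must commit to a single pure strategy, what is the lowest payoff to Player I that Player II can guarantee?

Column maxima: b1 → -4, b2 → -2, b3 → 6.
The smallest of these is -4.

-4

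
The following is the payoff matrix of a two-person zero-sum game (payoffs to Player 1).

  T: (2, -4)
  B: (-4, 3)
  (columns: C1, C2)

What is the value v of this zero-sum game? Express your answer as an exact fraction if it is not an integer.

-10/13

Row minima: T → -4, B → -4; maximin = -4.
Column maxima: C1 → 2, C2 → 3; minimax = 2.
-4 ≠ 2, so there is no saddle point; optimal play is mixed.
Let Player 1 play T with probability p. Expected payoff against C1: 2p + (-4)(1−p) = 6p − 4; against C2: (-4)p + 3(1−p) = −7p + 3.
Setting these equal: 6p − 4 = −7p + 3 ⇒ 13p = 7 ⇒ p = 7/13, and the value is (6)·(7/13) − 4 = -10/13.
For Player 2: with q = P(C1), equating T's and B's payoffs gives 6q − 4 = −7q + 3 ⇒ q = 7/13.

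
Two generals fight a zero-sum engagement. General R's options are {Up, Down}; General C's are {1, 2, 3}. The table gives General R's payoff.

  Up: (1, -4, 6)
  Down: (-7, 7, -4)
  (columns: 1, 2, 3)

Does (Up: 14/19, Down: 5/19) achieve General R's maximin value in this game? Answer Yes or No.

Yes

Against 1 this mix gives (14/19)·1 + (5/19)·(-7) = -21/19.
Against 2 this mix gives (14/19)·(-4) + (5/19)·7 = -21/19.
Against 3 this mix gives (14/19)·6 + (5/19)·(-4) = 64/19.
All of General C's active replies (1, 2) yield -21/19, and no column does worse for General R. The mix makes General C indifferent and guarantees -21/19, so it is optimal.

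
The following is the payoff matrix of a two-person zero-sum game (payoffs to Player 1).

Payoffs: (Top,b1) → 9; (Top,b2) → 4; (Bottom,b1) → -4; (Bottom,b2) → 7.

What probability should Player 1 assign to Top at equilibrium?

Row minima: Top → 4, Bottom → -4; maximin = 4.
Column maxima: b1 → 9, b2 → 7; minimax = 7.
4 ≠ 7, so there is no saddle point; optimal play is mixed.
Let Player 1 play Top with probability p. Expected payoff against b1: 9p + (-4)(1−p) = 13p − 4; against b2: 4p + 7(1−p) = −3p + 7.
Setting these equal: 13p − 4 = −3p + 7 ⇒ 16p = 11 ⇒ p = 11/16, and the value is (13)·(11/16) − 4 = 79/16.
For Player 2: with q = P(b1), equating Top's and Bottom's payoffs gives 5q + 4 = −11q + 7 ⇒ q = 3/16.

11/16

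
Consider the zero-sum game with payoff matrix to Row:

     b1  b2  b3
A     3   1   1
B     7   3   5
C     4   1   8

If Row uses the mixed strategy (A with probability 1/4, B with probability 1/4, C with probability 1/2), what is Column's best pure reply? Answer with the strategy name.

If Column plays b1, Row's expected payoff is (1/4)·3 + (1/4)·7 + (1/2)·4 = 9/2.
If Column plays b2, Row's expected payoff is (1/4)·1 + (1/4)·3 + (1/2)·1 = 3/2.
If Column plays b3, Row's expected payoff is (1/4)·1 + (1/4)·5 + (1/2)·8 = 11/2.
Column minimizes Row's payoff; the smallest is 3/2, so the best response is b2.

b2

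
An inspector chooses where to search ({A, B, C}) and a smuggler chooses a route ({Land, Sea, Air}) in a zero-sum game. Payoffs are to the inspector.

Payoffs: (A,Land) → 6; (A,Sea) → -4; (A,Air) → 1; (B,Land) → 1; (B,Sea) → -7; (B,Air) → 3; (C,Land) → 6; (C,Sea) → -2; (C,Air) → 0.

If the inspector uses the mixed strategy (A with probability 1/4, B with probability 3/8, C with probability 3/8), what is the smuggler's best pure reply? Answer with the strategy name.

If the smuggler plays Land, the inspector's expected payoff is (1/4)·6 + (3/8)·1 + (3/8)·6 = 33/8.
If the smuggler plays Sea, the inspector's expected payoff is (1/4)·(-4) + (3/8)·(-7) + (3/8)·(-2) = -35/8.
If the smuggler plays Air, the inspector's expected payoff is (1/4)·1 + (3/8)·3 + (3/8)·0 = 11/8.
The smuggler minimizes the inspector's payoff; the smallest is -35/8, so the best response is Sea.

Sea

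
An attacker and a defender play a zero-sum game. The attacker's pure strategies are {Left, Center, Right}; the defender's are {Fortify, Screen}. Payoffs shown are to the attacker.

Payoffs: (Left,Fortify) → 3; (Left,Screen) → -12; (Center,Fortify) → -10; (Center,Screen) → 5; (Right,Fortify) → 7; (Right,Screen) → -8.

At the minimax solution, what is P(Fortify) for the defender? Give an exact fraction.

13/30

Row minima: Left → -12, Center → -10, Right → -8; maximin = -8.
Column maxima: Fortify → 7, Screen → 5; minimax = 5.
-8 ≠ 5, so there is no saddle point; optimal play is mixed.
Left is strictly dominated by Right, so the attacker never plays it.
On the remaining 2×2 (Center, Right vs Fortify, Screen):
Let the attacker play Center with probability p. Expected payoff against Fortify: (-10)p + 7(1−p) = −17p + 7; against Screen: 5p + (-8)(1−p) = 13p − 8.
Setting these equal: −17p + 7 = 13p − 8 ⇒ −30p = -15 ⇒ p = 1/2, and the value is (-17)·(1/2) + 7 = -3/2.
For the defender: with q = P(Fortify), equating Center's and Right's payoffs gives −15q + 5 = 15q − 8 ⇒ q = 13/30.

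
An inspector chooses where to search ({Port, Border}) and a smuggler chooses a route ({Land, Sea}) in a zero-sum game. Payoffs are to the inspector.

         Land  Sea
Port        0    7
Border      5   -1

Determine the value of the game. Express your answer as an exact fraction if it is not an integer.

35/13

Row minima: Port → 0, Border → -1; maximin = 0.
Column maxima: Land → 5, Sea → 7; minimax = 5.
0 ≠ 5, so there is no saddle point; optimal play is mixed.
Let the inspector play Port with probability p. Expected payoff against Land: 0p + 5(1−p) = −5p + 5; against Sea: 7p + (-1)(1−p) = 8p − 1.
Setting these equal: −5p + 5 = 8p − 1 ⇒ −13p = -6 ⇒ p = 6/13, and the value is (-5)·(6/13) + 5 = 35/13.
For the smuggler: with q = P(Land), equating Port's and Border's payoffs gives −7q + 7 = 6q − 1 ⇒ q = 8/13.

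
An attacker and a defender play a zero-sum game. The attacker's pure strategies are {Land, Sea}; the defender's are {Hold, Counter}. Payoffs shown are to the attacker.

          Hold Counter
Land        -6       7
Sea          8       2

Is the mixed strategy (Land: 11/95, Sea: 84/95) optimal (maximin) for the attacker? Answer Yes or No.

Against Hold this mix gives (11/95)·(-6) + (84/95)·8 = 606/95.
Against Counter this mix gives (11/95)·7 + (84/95)·2 = 49/19.
The defender will play Counter, holding the attacker to 49/19. Shifting weight toward the row that does better against Counter would raise this floor (the equalizing mix achieves 68/19 against both Counter and Hold), so the proposed strategy is not optimal.

No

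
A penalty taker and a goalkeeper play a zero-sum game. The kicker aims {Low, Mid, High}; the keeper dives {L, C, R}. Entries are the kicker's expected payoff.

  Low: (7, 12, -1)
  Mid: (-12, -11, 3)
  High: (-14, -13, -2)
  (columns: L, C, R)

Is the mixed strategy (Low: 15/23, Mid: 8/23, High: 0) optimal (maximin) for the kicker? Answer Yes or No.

Against L this mix gives (15/23)·7 + (8/23)·(-12) = 9/23.
Against C this mix gives (15/23)·12 + (8/23)·(-11) = 4.
Against R this mix gives (15/23)·(-1) + (8/23)·3 = 9/23.
All of the keeper's active replies (L, R) yield 9/23, and no column does worse for the kicker. The mix makes the keeper indifferent and guarantees 9/23, so it is optimal.

Yes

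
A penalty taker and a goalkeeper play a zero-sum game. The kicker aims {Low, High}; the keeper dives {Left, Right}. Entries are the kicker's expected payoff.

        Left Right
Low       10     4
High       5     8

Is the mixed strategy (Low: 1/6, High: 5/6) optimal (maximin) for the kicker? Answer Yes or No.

Against Left this mix gives (1/6)·10 + (5/6)·5 = 35/6.
Against Right this mix gives (1/6)·4 + (5/6)·8 = 22/3.
The keeper will play Left, holding the kicker to 35/6. Shifting weight toward the row that does better against Left would raise this floor (the equalizing mix achieves 20/3 against both Left and Right), so the proposed strategy is not optimal.

No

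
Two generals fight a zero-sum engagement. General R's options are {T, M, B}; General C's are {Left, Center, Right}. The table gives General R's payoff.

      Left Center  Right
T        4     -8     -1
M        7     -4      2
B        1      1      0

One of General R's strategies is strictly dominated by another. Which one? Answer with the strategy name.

M gives a strictly higher payoff than T against every column: 7 > 4, -4 > -8, 2 > -1.
So T is strictly dominated and General R never plays it.

T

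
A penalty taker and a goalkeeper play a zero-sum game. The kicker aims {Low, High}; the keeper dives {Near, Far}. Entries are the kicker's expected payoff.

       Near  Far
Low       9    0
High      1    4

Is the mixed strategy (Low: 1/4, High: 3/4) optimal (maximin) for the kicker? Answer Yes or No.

Against Near this mix gives (1/4)·9 + (3/4)·1 = 3.
Against Far this mix gives (1/4)·0 + (3/4)·4 = 3.
All of the keeper's active replies (Near, Far) yield 3, and no column does worse for the kicker. The mix makes the keeper indifferent and guarantees 3, so it is optimal.

Yes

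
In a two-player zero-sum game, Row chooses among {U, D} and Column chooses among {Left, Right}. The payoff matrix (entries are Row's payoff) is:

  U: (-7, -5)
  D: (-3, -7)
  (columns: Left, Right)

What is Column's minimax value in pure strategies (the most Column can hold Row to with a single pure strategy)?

Column maxima: Left → -3, Right → -5.
The smallest of these is -5.

-5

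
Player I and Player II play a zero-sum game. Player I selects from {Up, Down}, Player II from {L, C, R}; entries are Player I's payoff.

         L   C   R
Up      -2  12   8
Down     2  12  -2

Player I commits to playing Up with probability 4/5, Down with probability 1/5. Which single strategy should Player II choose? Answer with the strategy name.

If Player II plays L, Player I's expected payoff is (4/5)·(-2) + (1/5)·2 = -6/5.
If Player II plays C, Player I's expected payoff is (4/5)·12 + (1/5)·12 = 12.
If Player II plays R, Player I's expected payoff is (4/5)·8 + (1/5)·(-2) = 6.
Player II minimizes Player I's payoff; the smallest is -6/5, so the best response is L.

L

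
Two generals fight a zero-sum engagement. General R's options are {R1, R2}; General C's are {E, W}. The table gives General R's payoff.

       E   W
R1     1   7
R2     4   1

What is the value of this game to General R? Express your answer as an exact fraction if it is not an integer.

3

Row minima: R1 → 1, R2 → 1; maximin = 1.
Column maxima: E → 4, W → 7; minimax = 4.
1 ≠ 4, so there is no saddle point; optimal play is mixed.
Let General R play R1 with probability p. Expected payoff against E: 1p + 4(1−p) = −3p + 4; against W: 7p + 1(1−p) = 6p + 1.
Setting these equal: −3p + 4 = 6p + 1 ⇒ −9p = -3 ⇒ p = 1/3, and the value is (-3)·(1/3) + 4 = 3.
For General C: with q = P(E), equating R1's and R2's payoffs gives −6q + 7 = 3q + 1 ⇒ q = 2/3.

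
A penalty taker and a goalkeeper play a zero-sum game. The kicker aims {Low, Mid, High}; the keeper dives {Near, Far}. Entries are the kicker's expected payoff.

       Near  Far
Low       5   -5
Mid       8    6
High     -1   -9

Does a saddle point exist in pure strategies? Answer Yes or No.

Row minima: Low → -5, Mid → 6, High → -9; maximin = 6.
Column maxima: Near → 8, Far → 6; minimax = 6.
maximin = minimax = 6, so a saddle point exists.

Yes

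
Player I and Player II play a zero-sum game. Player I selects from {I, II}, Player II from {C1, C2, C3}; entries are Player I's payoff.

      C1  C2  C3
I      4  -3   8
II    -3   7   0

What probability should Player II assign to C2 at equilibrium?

7/17

Row minima: I → -3, II → -3; maximin = -3.
Column maxima: C1 → 4, C2 → 7, C3 → 8; minimax = 4.
-3 ≠ 4, so there is no saddle point; optimal play is mixed.
C3 is strictly dominated by C1 (it gives Player I strictly more in every row), so Player II never plays it.
On the remaining 2×2 (I, II vs C1, C2):
Let Player I play I with probability p. Expected payoff against C1: 4p + (-3)(1−p) = 7p − 3; against C2: (-3)p + 7(1−p) = −10p + 7.
Setting these equal: 7p − 3 = −10p + 7 ⇒ 17p = 10 ⇒ p = 10/17, and the value is (7)·(10/17) − 3 = 19/17.
For Player II: with q = P(C1), equating I's and II's payoffs gives 7q − 3 = −10q + 7 ⇒ q = 10/17.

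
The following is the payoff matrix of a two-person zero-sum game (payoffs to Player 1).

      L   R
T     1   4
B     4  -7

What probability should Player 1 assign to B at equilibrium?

3/14

Row minima: T → 1, B → -7; maximin = 1.
Column maxima: L → 4, R → 4; minimax = 4.
1 ≠ 4, so there is no saddle point; optimal play is mixed.
Let Player 1 play T with probability p. Expected payoff against L: 1p + 4(1−p) = −3p + 4; against R: 4p + (-7)(1−p) = 11p − 7.
Setting these equal: −3p + 4 = 11p − 7 ⇒ −14p = -11 ⇒ p = 11/14, and the value is (-3)·(11/14) + 4 = 23/14.
For Player 2: with q = P(L), equating T's and B's payoffs gives −3q + 4 = 11q − 7 ⇒ q = 11/14.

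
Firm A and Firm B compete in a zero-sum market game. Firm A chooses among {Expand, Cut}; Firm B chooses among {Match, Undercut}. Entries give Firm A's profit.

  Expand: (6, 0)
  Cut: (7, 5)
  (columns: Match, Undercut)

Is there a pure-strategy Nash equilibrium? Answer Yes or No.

Row minima: Expand → 0, Cut → 5; maximin = 5.
Column maxima: Match → 7, Undercut → 5; minimax = 5.
maximin = minimax = 5, so a saddle point exists.

Yes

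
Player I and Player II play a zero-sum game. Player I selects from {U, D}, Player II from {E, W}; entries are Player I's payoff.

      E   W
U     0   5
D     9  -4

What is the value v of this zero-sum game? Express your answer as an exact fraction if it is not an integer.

5/2

Row minima: U → 0, D → -4; maximin = 0.
Column maxima: E → 9, W → 5; minimax = 5.
0 ≠ 5, so there is no saddle point; optimal play is mixed.
Let Player I play U with probability p. Expected payoff against E: 0p + 9(1−p) = −9p + 9; against W: 5p + (-4)(1−p) = 9p − 4.
Setting these equal: −9p + 9 = 9p − 4 ⇒ −18p = -13 ⇒ p = 13/18, and the value is (-9)·(13/18) + 9 = 5/2.
For Player II: with q = P(E), equating U's and D's payoffs gives −5q + 5 = 13q − 4 ⇒ q = 1/2.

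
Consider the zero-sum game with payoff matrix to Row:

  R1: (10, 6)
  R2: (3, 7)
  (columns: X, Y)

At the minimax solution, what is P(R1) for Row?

1/2

Row minima: R1 → 6, R2 → 3; maximin = 6.
Column maxima: X → 10, Y → 7; minimax = 7.
6 ≠ 7, so there is no saddle point; optimal play is mixed.
Let Row play R1 with probability p. Expected payoff against X: 10p + 3(1−p) = 7p + 3; against Y: 6p + 7(1−p) = −p + 7.
Setting these equal: 7p + 3 = −p + 7 ⇒ 8p = 4 ⇒ p = 1/2, and the value is (7)·(1/2) + 3 = 13/2.
For Column: with q = P(X), equating R1's and R2's payoffs gives 4q + 6 = −4q + 7 ⇒ q = 1/8.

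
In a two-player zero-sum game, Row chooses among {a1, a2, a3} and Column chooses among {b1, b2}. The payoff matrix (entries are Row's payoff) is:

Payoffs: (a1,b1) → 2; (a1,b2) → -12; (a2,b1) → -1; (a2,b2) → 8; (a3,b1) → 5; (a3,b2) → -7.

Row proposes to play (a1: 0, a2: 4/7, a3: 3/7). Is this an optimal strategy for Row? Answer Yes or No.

Against b1 this mix gives (4/7)·(-1) + (3/7)·5 = 11/7.
Against b2 this mix gives (4/7)·8 + (3/7)·(-7) = 11/7.
All of Column's active replies (b1, b2) yield 11/7, and no column does worse for Row. The mix makes Column indifferent and guarantees 11/7, so it is optimal.

Yes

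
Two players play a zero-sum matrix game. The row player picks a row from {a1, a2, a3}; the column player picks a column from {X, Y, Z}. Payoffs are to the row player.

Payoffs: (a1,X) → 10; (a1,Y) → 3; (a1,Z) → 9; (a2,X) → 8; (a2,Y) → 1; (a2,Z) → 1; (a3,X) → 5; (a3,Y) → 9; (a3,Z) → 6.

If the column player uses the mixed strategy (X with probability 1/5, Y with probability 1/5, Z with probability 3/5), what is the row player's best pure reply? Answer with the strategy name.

Expected payoff of a1: (1/5)·10 + (1/5)·3 + (3/5)·9 = 8.
Expected payoff of a2: (1/5)·8 + (1/5)·1 + (3/5)·1 = 12/5.
Expected payoff of a3: (1/5)·5 + (1/5)·9 + (3/5)·6 = 32/5.
The largest is 8, so the row player's best response is a1.

a1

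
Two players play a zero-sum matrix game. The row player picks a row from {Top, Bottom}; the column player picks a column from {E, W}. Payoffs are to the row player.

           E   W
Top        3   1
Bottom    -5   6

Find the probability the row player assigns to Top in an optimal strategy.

11/13

Row minima: Top → 1, Bottom → -5; maximin = 1.
Column maxima: E → 3, W → 6; minimax = 3.
1 ≠ 3, so there is no saddle point; optimal play is mixed.
Let the row player play Top with probability p. Expected payoff against E: 3p + (-5)(1−p) = 8p − 5; against W: 1p + 6(1−p) = −5p + 6.
Setting these equal: 8p − 5 = −5p + 6 ⇒ 13p = 11 ⇒ p = 11/13, and the value is (8)·(11/13) − 5 = 23/13.
For the column player: with q = P(E), equating Top's and Bottom's payoffs gives 2q + 1 = −11q + 6 ⇒ q = 5/13.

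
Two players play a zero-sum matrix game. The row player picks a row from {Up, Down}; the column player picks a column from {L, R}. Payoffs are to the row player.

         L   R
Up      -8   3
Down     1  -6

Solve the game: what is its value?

Row minima: Up → -8, Down → -6; maximin = -6.
Column maxima: L → 1, R → 3; minimax = 1.
-6 ≠ 1, so there is no saddle point; optimal play is mixed.
Let the row player play Up with probability p. Expected payoff against L: (-8)p + 1(1−p) = −9p + 1; against R: 3p + (-6)(1−p) = 9p − 6.
Setting these equal: −9p + 1 = 9p − 6 ⇒ −18p = -7 ⇒ p = 7/18, and the value is (-9)·(7/18) + 1 = -5/2.
For the column player: with q = P(L), equating Up's and Down's payoffs gives −11q + 3 = 7q − 6 ⇒ q = 1/2.

-5/2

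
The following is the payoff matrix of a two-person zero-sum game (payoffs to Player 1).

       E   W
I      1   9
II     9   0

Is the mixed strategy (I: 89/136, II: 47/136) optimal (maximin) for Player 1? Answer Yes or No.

No

Against E this mix gives (89/136)·1 + (47/136)·9 = 64/17.
Against W this mix gives (89/136)·9 + (47/136)·0 = 801/136.
Player 2 will play E, holding Player 1 to 64/17. Shifting weight toward the row that does better against E would raise this floor (the equalizing mix achieves 81/17 against both E and W), so the proposed strategy is not optimal.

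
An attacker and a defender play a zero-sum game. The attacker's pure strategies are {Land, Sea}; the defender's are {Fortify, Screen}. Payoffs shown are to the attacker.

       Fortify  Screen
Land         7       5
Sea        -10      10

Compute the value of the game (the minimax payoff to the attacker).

60/11

Row minima: Land → 5, Sea → -10; maximin = 5.
Column maxima: Fortify → 7, Screen → 10; minimax = 7.
5 ≠ 7, so there is no saddle point; optimal play is mixed.
Let the attacker play Land with probability p. Expected payoff against Fortify: 7p + (-10)(1−p) = 17p − 10; against Screen: 5p + 10(1−p) = −5p + 10.
Setting these equal: 17p − 10 = −5p + 10 ⇒ 22p = 20 ⇒ p = 10/11, and the value is (17)·(10/11) − 10 = 60/11.
For the defender: with q = P(Fortify), equating Land's and Sea's payoffs gives 2q + 5 = −20q + 10 ⇒ q = 5/22.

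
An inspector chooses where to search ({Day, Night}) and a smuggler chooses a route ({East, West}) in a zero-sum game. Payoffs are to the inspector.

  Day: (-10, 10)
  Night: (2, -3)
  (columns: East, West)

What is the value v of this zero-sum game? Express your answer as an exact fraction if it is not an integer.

Row minima: Day → -10, Night → -3; maximin = -3.
Column maxima: East → 2, West → 10; minimax = 2.
-3 ≠ 2, so there is no saddle point; optimal play is mixed.
Let the inspector play Day with probability p. Expected payoff against East: (-10)p + 2(1−p) = −12p + 2; against West: 10p + (-3)(1−p) = 13p − 3.
Setting these equal: −12p + 2 = 13p − 3 ⇒ −25p = -5 ⇒ p = 1/5, and the value is (-12)·(1/5) + 2 = -2/5.
For the smuggler: with q = P(East), equating Day's and Night's payoffs gives −20q + 10 = 5q − 3 ⇒ q = 13/25.

-2/5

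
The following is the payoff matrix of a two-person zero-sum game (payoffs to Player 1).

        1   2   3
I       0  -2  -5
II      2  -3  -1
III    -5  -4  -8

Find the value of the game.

-13/5

Row minima: I → -5, II → -3, III → -8; maximin = -3.
Column maxima: 1 → 2, 2 → -2, 3 → -1; minimax = -2.
-3 ≠ -2, so there is no saddle point; optimal play is mixed.
III is strictly dominated by I, so Player 1 never plays it.
With III eliminated, 1 is strictly dominated by 2 (it gives Player 1 strictly more in every remaining row), so Player 2 never plays it.
On the remaining 2×2 (I, II vs 2, 3):
Let Player 1 play I with probability p. Expected payoff against 2: (-2)p + (-3)(1−p) = p − 3; against 3: (-5)p + (-1)(1−p) = −4p − 1.
Setting these equal: p − 3 = −4p − 1 ⇒ 5p = 2 ⇒ p = 2/5, and the value is (1)·(2/5) − 3 = -13/5.
For Player 2: with q = P(2), equating I's and II's payoffs gives 3q − 5 = −2q − 1 ⇒ q = 4/5.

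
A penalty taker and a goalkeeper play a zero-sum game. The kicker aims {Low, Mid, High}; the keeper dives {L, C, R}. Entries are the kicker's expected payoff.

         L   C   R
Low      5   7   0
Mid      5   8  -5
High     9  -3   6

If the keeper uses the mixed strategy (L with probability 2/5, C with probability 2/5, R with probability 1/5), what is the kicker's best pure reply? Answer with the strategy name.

Low

Expected payoff of Low: (2/5)·5 + (2/5)·7 + (1/5)·0 = 24/5.
Expected payoff of Mid: (2/5)·5 + (2/5)·8 + (1/5)·(-5) = 21/5.
Expected payoff of High: (2/5)·9 + (2/5)·(-3) + (1/5)·6 = 18/5.
The largest is 24/5, so the kicker's best response is Low.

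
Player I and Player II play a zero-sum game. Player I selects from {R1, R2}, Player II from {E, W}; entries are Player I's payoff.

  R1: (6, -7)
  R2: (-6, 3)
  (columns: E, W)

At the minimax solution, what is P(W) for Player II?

Row minima: R1 → -7, R2 → -6; maximin = -6.
Column maxima: E → 6, W → 3; minimax = 3.
-6 ≠ 3, so there is no saddle point; optimal play is mixed.
Let Player I play R1 with probability p. Expected payoff against E: 6p + (-6)(1−p) = 12p − 6; against W: (-7)p + 3(1−p) = −10p + 3.
Setting these equal: 12p − 6 = −10p + 3 ⇒ 22p = 9 ⇒ p = 9/22, and the value is (12)·(9/22) − 6 = -12/11.
For Player II: with q = P(E), equating R1's and R2's payoffs gives 13q − 7 = −9q + 3 ⇒ q = 5/11.

6/11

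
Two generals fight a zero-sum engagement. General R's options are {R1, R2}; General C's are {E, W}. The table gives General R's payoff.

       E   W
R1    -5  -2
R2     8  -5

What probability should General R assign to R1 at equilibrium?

13/16

Row minima: R1 → -5, R2 → -5; maximin = -5.
Column maxima: E → 8, W → -2; minimax = -2.
-5 ≠ -2, so there is no saddle point; optimal play is mixed.
Let General R play R1 with probability p. Expected payoff against E: (-5)p + 8(1−p) = −13p + 8; against W: (-2)p + (-5)(1−p) = 3p − 5.
Setting these equal: −13p + 8 = 3p − 5 ⇒ −16p = -13 ⇒ p = 13/16, and the value is (-13)·(13/16) + 8 = -41/16.
For General C: with q = P(E), equating R1's and R2's payoffs gives −3q − 2 = 13q − 5 ⇒ q = 3/16.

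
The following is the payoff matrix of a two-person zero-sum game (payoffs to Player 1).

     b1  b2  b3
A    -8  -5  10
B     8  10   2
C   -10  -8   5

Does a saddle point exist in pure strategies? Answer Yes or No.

No

Row minima: A → -8, B → 2, C → -10; maximin = 2.
Column maxima: b1 → 8, b2 → 10, b3 → 10; minimax = 8.
2 ≠ 8, so no pure-strategy equilibrium exists.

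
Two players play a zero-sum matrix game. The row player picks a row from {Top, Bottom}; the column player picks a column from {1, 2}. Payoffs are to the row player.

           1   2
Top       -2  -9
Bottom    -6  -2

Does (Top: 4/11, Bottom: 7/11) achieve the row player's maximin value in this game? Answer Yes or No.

Against 1 this mix gives (4/11)·(-2) + (7/11)·(-6) = -50/11.
Against 2 this mix gives (4/11)·(-9) + (7/11)·(-2) = -50/11.
All of the column player's active replies (1, 2) yield -50/11, and no column does worse for the row player. The mix makes the column player indifferent and guarantees -50/11, so it is optimal.

Yes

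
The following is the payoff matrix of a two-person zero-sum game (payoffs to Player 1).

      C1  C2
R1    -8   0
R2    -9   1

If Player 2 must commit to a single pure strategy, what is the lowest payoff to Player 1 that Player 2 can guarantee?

-8

Column maxima: C1 → -8, C2 → 1.
The smallest of these is -8.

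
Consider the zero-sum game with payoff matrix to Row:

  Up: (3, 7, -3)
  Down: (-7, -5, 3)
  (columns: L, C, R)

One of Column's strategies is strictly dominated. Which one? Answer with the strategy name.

L holds Row's payoff strictly below C in every row: 3 < 7, -7 < -5.
So C is strictly dominated for Column.

C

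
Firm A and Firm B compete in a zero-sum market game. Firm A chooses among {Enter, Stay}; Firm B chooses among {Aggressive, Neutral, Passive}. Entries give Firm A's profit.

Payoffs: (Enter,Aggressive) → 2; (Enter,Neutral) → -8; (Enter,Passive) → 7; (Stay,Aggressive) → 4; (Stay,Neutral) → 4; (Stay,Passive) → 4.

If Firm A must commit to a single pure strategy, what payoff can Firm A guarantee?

Row minima: Enter → -8, Stay → 4.
The best of these is 4.

4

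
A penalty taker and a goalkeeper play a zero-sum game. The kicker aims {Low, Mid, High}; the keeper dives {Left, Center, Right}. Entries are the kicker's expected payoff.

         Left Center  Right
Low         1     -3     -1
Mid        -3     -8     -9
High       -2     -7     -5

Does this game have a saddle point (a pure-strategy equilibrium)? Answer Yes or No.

Row minima: Low → -3, Mid → -9, High → -7; maximin = -3.
Column maxima: Left → 1, Center → -3, Right → -1; minimax = -3.
maximin = minimax = -3, so a saddle point exists.

Yes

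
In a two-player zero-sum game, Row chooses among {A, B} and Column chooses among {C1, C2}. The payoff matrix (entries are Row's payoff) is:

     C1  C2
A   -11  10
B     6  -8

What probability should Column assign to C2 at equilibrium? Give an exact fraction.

17/35

Row minima: A → -11, B → -8; maximin = -8.
Column maxima: C1 → 6, C2 → 10; minimax = 6.
-8 ≠ 6, so there is no saddle point; optimal play is mixed.
Let Row play A with probability p. Expected payoff against C1: (-11)p + 6(1−p) = −17p + 6; against C2: 10p + (-8)(1−p) = 18p − 8.
Setting these equal: −17p + 6 = 18p − 8 ⇒ −35p = -14 ⇒ p = 2/5, and the value is (-17)·(2/5) + 6 = -4/5.
For Column: with q = P(C1), equating A's and B's payoffs gives −21q + 10 = 14q − 8 ⇒ q = 18/35.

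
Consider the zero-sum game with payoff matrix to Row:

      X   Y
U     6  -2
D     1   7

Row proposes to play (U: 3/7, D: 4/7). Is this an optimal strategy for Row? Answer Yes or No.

Against X this mix gives (3/7)·6 + (4/7)·1 = 22/7.
Against Y this mix gives (3/7)·(-2) + (4/7)·7 = 22/7.
All of Column's active replies (X, Y) yield 22/7, and no column does worse for Row. The mix makes Column indifferent and guarantees 22/7, so it is optimal.

Yes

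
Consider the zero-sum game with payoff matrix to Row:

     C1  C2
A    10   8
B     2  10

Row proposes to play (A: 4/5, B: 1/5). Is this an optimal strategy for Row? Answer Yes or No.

Against C1 this mix gives (4/5)·10 + (1/5)·2 = 42/5.
Against C2 this mix gives (4/5)·8 + (1/5)·10 = 42/5.
All of Column's active replies (C1, C2) yield 42/5, and no column does worse for Row. The mix makes Column indifferent and guarantees 42/5, so it is optimal.

Yes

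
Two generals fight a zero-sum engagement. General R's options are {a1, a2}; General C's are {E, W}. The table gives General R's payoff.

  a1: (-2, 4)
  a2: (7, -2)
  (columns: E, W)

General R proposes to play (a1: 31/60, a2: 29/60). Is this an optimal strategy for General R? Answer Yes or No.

No

Against E this mix gives (31/60)·(-2) + (29/60)·7 = 47/20.
Against W this mix gives (31/60)·4 + (29/60)·(-2) = 11/10.
General C will play W, holding General R to 11/10. Shifting weight toward the row that does better against W would raise this floor (the equalizing mix achieves 8/5 against both W and E), so the proposed strategy is not optimal.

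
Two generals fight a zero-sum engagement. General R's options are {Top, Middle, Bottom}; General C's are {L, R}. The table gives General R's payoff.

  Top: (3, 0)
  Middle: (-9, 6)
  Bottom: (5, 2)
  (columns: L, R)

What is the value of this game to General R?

Row minima: Top → 0, Middle → -9, Bottom → 2; maximin = 2.
Column maxima: L → 5, R → 6; minimax = 5.
2 ≠ 5, so there is no saddle point; optimal play is mixed.
Top is strictly dominated by Bottom, so General R never plays it.
On the remaining 2×2 (Middle, Bottom vs L, R):
Let General R play Middle with probability p. Expected payoff against L: (-9)p + 5(1−p) = −14p + 5; against R: 6p + 2(1−p) = 4p + 2.
Setting these equal: −14p + 5 = 4p + 2 ⇒ −18p = -3 ⇒ p = 1/6, and the value is (-14)·(1/6) + 5 = 8/3.
For General C: with q = P(L), equating Middle's and Bottom's payoffs gives −15q + 6 = 3q + 2 ⇒ q = 2/9.

8/3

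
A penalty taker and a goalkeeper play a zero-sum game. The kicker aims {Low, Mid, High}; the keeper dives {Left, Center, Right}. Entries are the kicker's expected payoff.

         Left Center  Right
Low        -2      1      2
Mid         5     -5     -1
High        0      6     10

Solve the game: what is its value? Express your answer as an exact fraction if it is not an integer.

Row minima: Low → -2, Mid → -5, High → 0; maximin = 0.
Column maxima: Left → 5, Center → 6, Right → 10; minimax = 5.
0 ≠ 5, so there is no saddle point; optimal play is mixed.
Low is strictly dominated by High, so the kicker never plays it.
Right is strictly dominated by Center (it gives the kicker strictly more in every row), so the keeper never plays it.
On the remaining 2×2 (Mid, High vs Left, Center):
Let the kicker play Mid with probability p. Expected payoff against Left: 5p + 0(1−p) = 5p; against Center: (-5)p + 6(1−p) = −11p + 6.
Setting these equal: 5p = −11p + 6 ⇒ 16p = 6 ⇒ p = 3/8, and the value is (5)·(3/8) = 15/8.
For the keeper: with q = P(Left), equating Mid's and High's payoffs gives 10q − 5 = −6q + 6 ⇒ q = 11/16.

15/8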